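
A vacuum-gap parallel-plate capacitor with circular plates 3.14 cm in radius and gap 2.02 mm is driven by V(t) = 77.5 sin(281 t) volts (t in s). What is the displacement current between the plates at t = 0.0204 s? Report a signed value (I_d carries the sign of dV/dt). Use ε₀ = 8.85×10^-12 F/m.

dV/dt = (77.5)(281)·cos(5.7324) = 1.856×10^4 V/s.
I_d = C dV/dt with C = ε₀A/d = (8.85×10^-12)(3.097×10^-3)/(2.02×10^-3) = 1.357×10^-11 F, so I_d = (1.357×10^-11)(1.856×10^4) = 2.52×10^-7 A.

2.52×10^-7 A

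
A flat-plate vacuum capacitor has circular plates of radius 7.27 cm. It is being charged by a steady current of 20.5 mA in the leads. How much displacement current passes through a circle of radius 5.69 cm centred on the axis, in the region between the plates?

By continuity the displacement current in the gap matches the conduction current: I_d = 0.0205 A.
The field is uniform, so I_d,enc = I_d (r/R)² = (0.0205)(5.69/7.27)² = 0.0126 A.

0.0126 A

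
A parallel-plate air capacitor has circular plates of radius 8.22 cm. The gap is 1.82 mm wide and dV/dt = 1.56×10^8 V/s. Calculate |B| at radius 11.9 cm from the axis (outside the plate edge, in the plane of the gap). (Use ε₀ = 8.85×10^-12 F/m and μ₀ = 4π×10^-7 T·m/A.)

2.71×10^-8 T

dE/dt = (dV/dt)/d = 8.571×10^10 V/(m·s); I_d = ε₀(πR²)(dE/dt) = (8.85×10^-12)(0.02123)(8.571×10^10) = 0.01610 A.
With r > R the enclosed displacement current is the full I_d; B = μ₀ I_d / (2πr) = 2.71×10^-8 T.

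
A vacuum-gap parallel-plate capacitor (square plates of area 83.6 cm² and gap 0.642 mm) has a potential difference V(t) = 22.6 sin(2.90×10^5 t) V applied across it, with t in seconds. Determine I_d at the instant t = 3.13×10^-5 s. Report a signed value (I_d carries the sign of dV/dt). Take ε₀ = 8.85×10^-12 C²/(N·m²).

-7.10×10^-4 A

C = ε₀A/d = (8.85×10^-12)(8.36×10^-3)/(6.42×10^-4) = 1.152×10^-10 F. dV/dt = V₀ω·cos(ωt); at ωt = 9.077 rad this factor is -0.9401.
I_d = C dV/dt = (1.152×10^-10)(22.6)(2.90×10^5)(-0.9401) = -7.10×10^-4 A.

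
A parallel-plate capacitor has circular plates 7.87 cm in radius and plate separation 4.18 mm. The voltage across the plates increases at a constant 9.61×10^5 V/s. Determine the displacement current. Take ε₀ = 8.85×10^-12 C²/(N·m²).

The displacement current equals the charging current C dV/dt. With C = ε₀A/d = (8.85×10^-12)(0.01946)/(4.18×10^-3) = 4.120×10^-11 F, I_d = (4.120×10^-11)(9.61×10^5) = 3.96×10^-5 A.

3.96×10^-5 A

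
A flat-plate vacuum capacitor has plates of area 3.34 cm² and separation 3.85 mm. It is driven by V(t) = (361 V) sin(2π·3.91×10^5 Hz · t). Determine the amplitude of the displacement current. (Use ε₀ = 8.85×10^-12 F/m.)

6.81×10^-4 A

(dE/dt)_max = V₀ω/d = 2.304×10^11 V/(m·s); ω = 2πf = 2.457×10^6 rad/s.
I_d,max = ε₀ A (dE/dt)_max = (8.85×10^-12)(3.34×10^-4)(2.304×10^11) = 6.81×10^-4 A.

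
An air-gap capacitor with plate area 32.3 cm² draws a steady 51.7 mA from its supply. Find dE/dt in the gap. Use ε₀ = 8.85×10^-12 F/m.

Charge continuity gives I_d = I = 0.0517 A between the plates.
Since I_d = ε₀ A dE/dt, dE/dt = I_d/(ε₀A) = (0.0517)/((8.85×10^-12)(3.23×10^-3)) = 1.81×10^12 V/(m·s).

1.81×10^12 V/(m·s)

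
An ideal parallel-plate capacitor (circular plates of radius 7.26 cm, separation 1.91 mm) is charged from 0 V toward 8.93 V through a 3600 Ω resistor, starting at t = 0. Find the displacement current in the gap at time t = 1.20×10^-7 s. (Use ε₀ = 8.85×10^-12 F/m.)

C = ε₀A/d = (8.85×10^-12)(0.01656)/(1.91×10^-3) = 7.673×10^-11 F and τ = RC = 2.762×10^-7 s. I_d in the gap equals the RC charging current.
I_d(t) = (V₀/R) e^(−t/τ) = 2.481×10^-3 · e^(−0.4345) = 1.61×10^-3 A.

1.61×10^-3 A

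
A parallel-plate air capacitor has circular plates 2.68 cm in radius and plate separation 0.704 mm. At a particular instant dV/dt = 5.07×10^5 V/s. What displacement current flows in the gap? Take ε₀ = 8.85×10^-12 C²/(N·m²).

The field between the plates is E = V/d, so dE/dt = (5.07×10^5)/(7.04×10^-4 m) = 7.202×10^8 V/(m·s).
I_d = ε₀ A (dE/dt) = (8.85×10^-12)(2.256×10^-3)(7.202×10^8) = 1.44×10^-5 A.

1.44×10^-5 A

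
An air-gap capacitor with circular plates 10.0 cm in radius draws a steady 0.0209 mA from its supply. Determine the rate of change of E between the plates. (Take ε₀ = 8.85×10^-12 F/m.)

By continuity, I_d in the gap equals the 0.0209 mA flowing in the wire.
Since I_d = ε₀ A dE/dt, dE/dt = I_d/(ε₀A) = (2.09×10^-5)/((8.85×10^-12)(0.03142)) = 7.52×10^7 V/(m·s).

7.52×10^7 V/(m·s)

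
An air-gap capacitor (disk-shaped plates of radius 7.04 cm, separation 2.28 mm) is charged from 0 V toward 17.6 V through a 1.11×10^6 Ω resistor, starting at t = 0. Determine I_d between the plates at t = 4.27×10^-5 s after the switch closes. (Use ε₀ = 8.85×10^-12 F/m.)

With C = ε₀A/d = (8.85×10^-12)(0.01557)/(2.28×10^-3) = 6.044×10^-11 F, the time constant is τ = RC = 6.709×10^-5 s, so t/τ = 0.6365 and e^(−t/τ) = 0.5291.
I_d = I_cond = (V₀/R) e^(−t/τ) = (1.586×10^-5)(0.5291) = 8.39×10^-6 A.

8.39×10^-6 A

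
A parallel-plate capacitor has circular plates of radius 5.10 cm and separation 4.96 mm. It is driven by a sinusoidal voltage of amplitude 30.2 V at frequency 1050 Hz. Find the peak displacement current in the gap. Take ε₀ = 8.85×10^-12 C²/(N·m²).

(dE/dt)_max = V₀ω/d = 4.017×10^7 V/(m·s); ω = 2πf = 6597 rad/s.
I_d,max = ε₀ A (dE/dt)_max = (8.85×10^-12)(8.171×10^-3)(4.017×10^7) = 2.90×10^-6 A.

2.90×10^-6 A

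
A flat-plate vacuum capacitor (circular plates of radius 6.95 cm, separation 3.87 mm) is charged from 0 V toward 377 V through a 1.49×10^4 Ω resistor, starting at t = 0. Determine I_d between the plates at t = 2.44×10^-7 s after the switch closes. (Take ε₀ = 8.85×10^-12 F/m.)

0.0158 A

C = ε₀A/d = (8.85×10^-12)(0.01517)/(3.87×10^-3) = 3.469×10^-11 F and τ = RC = 5.169×10^-7 s. I_d in the gap equals the RC charging current.
I_d(t) = (V₀/R) e^(−t/τ) = 0.02530 · e^(−0.4720) = 0.0158 A.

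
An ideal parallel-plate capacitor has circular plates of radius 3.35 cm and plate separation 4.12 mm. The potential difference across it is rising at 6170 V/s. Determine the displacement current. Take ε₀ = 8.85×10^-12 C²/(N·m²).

The field between the plates is E = V/d, so dE/dt = (6170)/(4.12×10^-3 m) = 1.498×10^6 V/(m·s).
I_d = ε₀ A (dE/dt) = (8.85×10^-12)(3.526×10^-3)(1.498×10^6) = 4.67×10^-8 A.

4.67×10^-8 A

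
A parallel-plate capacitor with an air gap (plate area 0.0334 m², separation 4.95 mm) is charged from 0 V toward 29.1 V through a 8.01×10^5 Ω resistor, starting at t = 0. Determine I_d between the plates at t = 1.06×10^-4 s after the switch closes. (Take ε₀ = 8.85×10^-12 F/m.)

C = ε₀A/d = (8.85×10^-12)(0.0334)/(4.95×10^-3) = 5.972×10^-11 F, so τ = RC = 4.784×10^-5 s.
The conduction current is I(t) = (V₀/R) e^(−t/τ), and the displacement current between the plates equals it.
t/τ = 2.216; I_d = (29.1/8.01×10^5) · e^(−2.216) = (3.633×10^-5)(0.1090) = 3.96×10^-6 A.

3.96×10^-6 A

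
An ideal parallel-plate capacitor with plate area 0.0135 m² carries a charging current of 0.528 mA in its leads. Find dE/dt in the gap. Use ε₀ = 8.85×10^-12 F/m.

The displacement current between the plates equals the conduction current, I_d = 0.528 mA.
Inverting I_d = ε₀ A dE/dt gives dE/dt = 5.28×10^-4 / (8.85×10^-12 · 0.0135) = 4.42×10^9 V/(m·s).

4.42×10^9 V/(m·s)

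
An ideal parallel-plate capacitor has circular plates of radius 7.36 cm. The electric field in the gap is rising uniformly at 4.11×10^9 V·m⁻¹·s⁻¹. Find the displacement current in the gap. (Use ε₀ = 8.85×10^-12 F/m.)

6.19×10^-4 A

I_d = ε₀ A (dE/dt) = (8.85×10^-12)(0.01702 m²)(4.11×10^9) = 6.19×10^-4 A.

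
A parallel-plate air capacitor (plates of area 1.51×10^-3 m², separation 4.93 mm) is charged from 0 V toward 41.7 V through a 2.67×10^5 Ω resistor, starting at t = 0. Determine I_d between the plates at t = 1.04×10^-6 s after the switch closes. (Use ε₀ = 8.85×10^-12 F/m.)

C = ε₀A/d = (8.85×10^-12)(1.51×10^-3)/(4.93×10^-3) = 2.711×10^-12 F, so τ = RC = 7.238×10^-7 s.
The conduction current is I(t) = (V₀/R) e^(−t/τ), and the displacement current between the plates equals it.
t/τ = 1.437; I_d = (41.7/2.67×10^5) · e^(−1.437) = (1.562×10^-4)(0.2376) = 3.71×10^-5 A.

3.71×10^-5 A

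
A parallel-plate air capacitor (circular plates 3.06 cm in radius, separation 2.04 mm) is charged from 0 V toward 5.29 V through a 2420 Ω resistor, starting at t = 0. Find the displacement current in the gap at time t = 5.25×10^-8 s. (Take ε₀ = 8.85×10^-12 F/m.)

With C = ε₀A/d = (8.85×10^-12)(2.942×10^-3)/(2.04×10^-3) = 1.276×10^-11 F, the time constant is τ = RC = 3.088×10^-8 s, so t/τ = 1.700 and e^(−t/τ) = 0.1827.
I_d = I_cond = (V₀/R) e^(−t/τ) = (2.186×10^-3)(0.1827) = 3.99×10^-4 A.

3.99×10^-4 A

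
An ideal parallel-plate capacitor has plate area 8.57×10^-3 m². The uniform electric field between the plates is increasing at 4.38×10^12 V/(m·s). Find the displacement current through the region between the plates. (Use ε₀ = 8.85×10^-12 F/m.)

0.332 A

The displacement current is ε₀ times dΦ_E/dt = ε₀ A dE/dt = (8.85×10^-12)(8.57×10^-3)(4.38×10^12) = 0.332 A.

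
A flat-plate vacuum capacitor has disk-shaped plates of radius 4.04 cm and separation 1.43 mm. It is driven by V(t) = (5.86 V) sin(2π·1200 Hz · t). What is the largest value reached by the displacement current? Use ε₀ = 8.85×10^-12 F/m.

1.40×10^-6 A

The displacement current equals the conduction current C dV/dt, which peaks at C V₀ ω.
With C = ε₀A/d = (8.85×10^-12)(5.128×10^-3)/(1.43×10^-3) = 3.174×10^-11 F and ω = 2πf = 7540 rad/s, I_d,max = (3.174×10^-11)(5.86)(7540) = 1.40×10^-6 A.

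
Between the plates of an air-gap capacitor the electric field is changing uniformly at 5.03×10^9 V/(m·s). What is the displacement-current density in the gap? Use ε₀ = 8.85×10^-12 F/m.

J_d = ε₀ ∂E/∂t, so J_d = 0.0445 A/m².

0.0445 A/m²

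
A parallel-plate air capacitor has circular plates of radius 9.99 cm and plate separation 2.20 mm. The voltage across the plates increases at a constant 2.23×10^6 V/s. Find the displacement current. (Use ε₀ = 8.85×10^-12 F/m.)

E = V/d so dE/dt = (dV/dt)/d = 1.014×10^9 V/(m·s), and I_d = ε₀ A dE/dt = (8.85×10^-12)(0.03135)(1.014×10^9) = 2.81×10^-4 A.

2.81×10^-4 A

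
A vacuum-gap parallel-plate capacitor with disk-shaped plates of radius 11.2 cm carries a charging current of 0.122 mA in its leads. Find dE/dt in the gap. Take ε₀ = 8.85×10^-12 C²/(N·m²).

3.50×10^8 V/(m·s)

Charge continuity gives I_d = I = 1.22×10^-4 A between the plates.
Inverting I_d = ε₀ A dE/dt gives dE/dt = 1.22×10^-4 / (8.85×10^-12 · 0.03941) = 3.50×10^8 V/(m·s).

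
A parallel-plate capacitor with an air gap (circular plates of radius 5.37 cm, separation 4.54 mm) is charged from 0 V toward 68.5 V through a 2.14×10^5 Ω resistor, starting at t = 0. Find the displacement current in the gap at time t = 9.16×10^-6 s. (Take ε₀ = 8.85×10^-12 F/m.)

2.84×10^-5 A

C = ε₀A/d = (8.85×10^-12)(9.059×10^-3)/(4.54×10^-3) = 1.766×10^-11 F and τ = RC = 3.779×10^-6 s. I_d in the gap equals the RC charging current.
I_d(t) = (V₀/R) e^(−t/τ) = 3.201×10^-4 · e^(−2.424) = 2.84×10^-5 A.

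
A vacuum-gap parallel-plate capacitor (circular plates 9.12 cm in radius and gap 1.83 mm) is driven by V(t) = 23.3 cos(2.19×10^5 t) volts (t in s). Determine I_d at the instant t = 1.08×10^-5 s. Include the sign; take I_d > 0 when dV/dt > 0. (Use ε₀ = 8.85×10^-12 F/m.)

C = ε₀A/d = (8.85×10^-12)(0.02613)/(1.83×10^-3) = 1.264×10^-10 F. dV/dt = V₀ω·−sin(ωt); at ωt = 2.3652 rad this factor is -0.7007.
I_d = C dV/dt = (1.264×10^-10)(23.3)(2.19×10^5)(-0.7007) = -4.52×10^-4 A.

-4.52×10^-4 A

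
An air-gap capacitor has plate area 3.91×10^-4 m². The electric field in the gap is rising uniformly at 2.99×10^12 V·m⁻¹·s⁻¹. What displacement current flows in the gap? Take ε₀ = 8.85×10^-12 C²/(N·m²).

The displacement current is ε₀ times dΦ_E/dt = ε₀ A dE/dt = (8.85×10^-12)(3.91×10^-4)(2.99×10^12) = 0.0103 A.

0.0103 A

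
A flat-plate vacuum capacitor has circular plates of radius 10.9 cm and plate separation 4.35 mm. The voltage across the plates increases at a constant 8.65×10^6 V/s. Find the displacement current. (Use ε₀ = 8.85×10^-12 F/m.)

6.57×10^-4 A

E = V/d so dE/dt = (dV/dt)/d = 1.989×10^9 V/(m·s), and I_d = ε₀ A dE/dt = (8.85×10^-12)(0.03733)(1.989×10^9) = 6.57×10^-4 A.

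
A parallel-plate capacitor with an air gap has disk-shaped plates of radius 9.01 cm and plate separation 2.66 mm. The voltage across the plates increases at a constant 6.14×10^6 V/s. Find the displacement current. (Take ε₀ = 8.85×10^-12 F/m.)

The field between the plates is E = V/d, so dE/dt = (6.14×10^6)/(2.66×10^-3 m) = 2.308×10^9 V/(m·s).
I_d = ε₀ A (dE/dt) = (8.85×10^-12)(0.02550)(2.308×10^9) = 5.21×10^-4 A.

5.21×10^-4 A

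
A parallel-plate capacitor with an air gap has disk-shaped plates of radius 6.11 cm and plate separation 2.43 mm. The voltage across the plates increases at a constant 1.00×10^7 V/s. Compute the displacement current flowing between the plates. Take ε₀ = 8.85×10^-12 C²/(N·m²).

The displacement current equals the charging current C dV/dt. With C = ε₀A/d = (8.85×10^-12)(0.01173)/(2.43×10^-3) = 4.272×10^-11 F, I_d = (4.272×10^-11)(1.00×10^7) = 4.27×10^-4 A.

4.27×10^-4 A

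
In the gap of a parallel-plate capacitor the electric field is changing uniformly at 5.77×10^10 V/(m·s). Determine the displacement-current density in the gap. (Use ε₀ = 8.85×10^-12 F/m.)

0.511 A/m²

J_d = ε₀ dE/dt = (8.85×10^-12)(5.77×10^10) = 0.511 A/m².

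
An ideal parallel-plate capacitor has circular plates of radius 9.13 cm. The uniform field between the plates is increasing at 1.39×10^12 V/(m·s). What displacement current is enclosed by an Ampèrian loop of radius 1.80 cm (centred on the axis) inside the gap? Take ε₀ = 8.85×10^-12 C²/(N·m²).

I_d = ε₀ dΦ_E/dt = ε₀ πR² (dE/dt) = (8.85×10^-12)(0.02619)(1.39×10^12) = 0.3222 A through the full plate area.
Through an area πr² the displacement current is I_d·(πr²/πR²) = I_d (r/R)² = 0.0125 A.

0.0125 A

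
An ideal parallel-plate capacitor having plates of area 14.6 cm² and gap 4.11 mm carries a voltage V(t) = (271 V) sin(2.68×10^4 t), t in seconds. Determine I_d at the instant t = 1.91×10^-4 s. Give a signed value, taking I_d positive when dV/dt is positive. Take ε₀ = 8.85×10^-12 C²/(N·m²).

9.03×10^-6 A

dV/dt = (271)(2.68×10^4)·cos(5.1188) = 2.871×10^6 V/s.
I_d = C dV/dt with C = ε₀A/d = (8.85×10^-12)(1.46×10^-3)/(4.11×10^-3) = 3.144×10^-12 F, so I_d = (3.144×10^-12)(2.871×10^6) = 9.03×10^-6 A.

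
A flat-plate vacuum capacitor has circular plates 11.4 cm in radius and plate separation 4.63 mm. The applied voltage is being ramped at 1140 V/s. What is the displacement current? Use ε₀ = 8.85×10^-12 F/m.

8.90×10^-8 A

The displacement current equals the charging current C dV/dt. With C = ε₀A/d = (8.85×10^-12)(0.04083)/(4.63×10^-3) = 7.804×10^-11 F, I_d = (7.804×10^-11)(1140) = 8.90×10^-8 A.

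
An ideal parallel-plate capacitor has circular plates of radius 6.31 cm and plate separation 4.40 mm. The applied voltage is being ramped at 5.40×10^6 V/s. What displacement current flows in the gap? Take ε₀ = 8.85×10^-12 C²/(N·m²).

1.36×10^-4 A

C = ε₀A/d = (8.85×10^-12)(0.01251)/(4.40×10^-3) = 2.516×10^-11 F.
I_d = C dV/dt = (2.516×10^-11)(5.40×10^6) = 1.36×10^-4 A.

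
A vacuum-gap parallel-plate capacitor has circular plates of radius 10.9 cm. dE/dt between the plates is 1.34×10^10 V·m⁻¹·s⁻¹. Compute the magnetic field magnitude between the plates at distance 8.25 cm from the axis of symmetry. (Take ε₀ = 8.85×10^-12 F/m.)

Total displacement current: I_d = ε₀(πR²)(dE/dt) = (8.85×10^-12)(0.03733)(1.34×10^10) = 4.427×10^-3 A.
For r < R the Ampère–Maxwell law gives B(2πr) = μ₀ I_d (r²/R²), so B = μ₀ I_d r/(2πR²) = (4π×10^-7)(4.427×10^-3)(0.0825)/(2π·0.109²) = 6.15×10^-9 T.

6.15×10^-9 T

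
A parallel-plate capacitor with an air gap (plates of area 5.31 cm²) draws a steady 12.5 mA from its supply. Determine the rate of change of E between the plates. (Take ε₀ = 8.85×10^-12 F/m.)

The displacement current between the plates equals the conduction current, I_d = 12.5 mA.
Since I_d = ε₀ A dE/dt, dE/dt = I_d/(ε₀A) = (0.0125)/((8.85×10^-12)(5.31×10^-4)) = 2.66×10^12 V/(m·s).

2.66×10^12 V/(m·s)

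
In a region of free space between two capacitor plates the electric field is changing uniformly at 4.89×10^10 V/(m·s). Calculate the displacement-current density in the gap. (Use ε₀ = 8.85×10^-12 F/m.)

0.433 A/m²

J_d = ε₀ ∂E/∂t, so J_d = 0.433 A/m².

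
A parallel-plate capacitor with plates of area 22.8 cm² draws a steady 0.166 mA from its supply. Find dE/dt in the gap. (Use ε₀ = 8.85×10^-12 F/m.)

The displacement current between the plates equals the conduction current, I_d = 0.166 mA.
Inverting I_d = ε₀ A dE/dt gives dE/dt = 1.66×10^-4 / (8.85×10^-12 · 2.28×10^-3) = 8.23×10^9 V/(m·s).

8.23×10^9 V/(m·s)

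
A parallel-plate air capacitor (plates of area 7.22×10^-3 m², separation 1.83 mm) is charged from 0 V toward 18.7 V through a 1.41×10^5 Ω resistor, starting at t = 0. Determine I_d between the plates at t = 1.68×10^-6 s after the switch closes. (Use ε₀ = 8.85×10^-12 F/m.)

C = ε₀A/d = (8.85×10^-12)(7.22×10^-3)/(1.83×10^-3) = 3.492×10^-11 F, so τ = RC = 4.924×10^-6 s.
The conduction current is I(t) = (V₀/R) e^(−t/τ), and the displacement current between the plates equals it.
t/τ = 0.3412; I_d = (18.7/1.41×10^5) · e^(−0.3412) = (1.326×10^-4)(0.7109) = 9.43×10^-5 A.

9.43×10^-5 A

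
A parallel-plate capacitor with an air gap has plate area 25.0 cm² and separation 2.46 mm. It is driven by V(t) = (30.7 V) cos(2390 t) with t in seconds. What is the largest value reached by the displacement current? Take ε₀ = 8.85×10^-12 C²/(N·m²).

6.60×10^-7 A

The displacement current equals the conduction current C dV/dt, which peaks at C V₀ ω.
With C = ε₀A/d = (8.85×10^-12)(2.50×10^-3)/(2.46×10^-3) = 8.994×10^-12 F and ω = 2390 rad/s, I_d,max = (8.994×10^-12)(30.7)(2390) = 6.60×10^-7 A.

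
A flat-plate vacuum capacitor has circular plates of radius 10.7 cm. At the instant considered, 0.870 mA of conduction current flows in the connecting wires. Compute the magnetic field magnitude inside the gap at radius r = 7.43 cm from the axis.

By continuity the displacement current in the gap matches the conduction current: I_d = 8.70×10^-4 A.
For r < R the Ampère–Maxwell law gives B(2πr) = μ₀ I_d (r²/R²), so B = μ₀ I_d r/(2πR²) = (4π×10^-7)(8.70×10^-4)(0.0743)/(2π·0.107²) = 1.13×10^-9 T.

1.13×10^-9 T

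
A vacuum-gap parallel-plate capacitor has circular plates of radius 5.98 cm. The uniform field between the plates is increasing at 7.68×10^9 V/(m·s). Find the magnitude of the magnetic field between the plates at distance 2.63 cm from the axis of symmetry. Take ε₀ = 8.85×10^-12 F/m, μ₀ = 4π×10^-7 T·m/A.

1.12×10^-9 T

I_d = ε₀ dΦ_E/dt = ε₀ πR² (dE/dt) = (8.85×10^-12)(0.01123)(7.68×10^9) = 7.633×10^-4 A through the full plate area.
For r < R the Ampère–Maxwell law gives B(2πr) = μ₀ I_d (r²/R²), so B = μ₀ I_d r/(2πR²) = (4π×10^-7)(7.633×10^-4)(0.0263)/(2π·0.0598²) = 1.12×10^-9 T.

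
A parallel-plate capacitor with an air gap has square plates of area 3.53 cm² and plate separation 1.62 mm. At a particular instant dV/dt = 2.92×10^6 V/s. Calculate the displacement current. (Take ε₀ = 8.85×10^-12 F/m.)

5.63×10^-6 A

The field between the plates is E = V/d, so dE/dt = (2.92×10^6)/(1.62×10^-3 m) = 1.802×10^9 V/(m·s).
I_d = ε₀ A (dE/dt) = (8.85×10^-12)(3.53×10^-4)(1.802×10^9) = 5.63×10^-6 A.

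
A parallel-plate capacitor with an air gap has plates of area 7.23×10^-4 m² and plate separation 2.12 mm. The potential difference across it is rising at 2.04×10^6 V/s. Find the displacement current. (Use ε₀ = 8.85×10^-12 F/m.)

6.16×10^-6 A

The displacement current equals the charging current C dV/dt. With C = ε₀A/d = (8.85×10^-12)(7.23×10^-4)/(2.12×10^-3) = 3.018×10^-12 F, I_d = (3.018×10^-12)(2.04×10^6) = 6.16×10^-6 A.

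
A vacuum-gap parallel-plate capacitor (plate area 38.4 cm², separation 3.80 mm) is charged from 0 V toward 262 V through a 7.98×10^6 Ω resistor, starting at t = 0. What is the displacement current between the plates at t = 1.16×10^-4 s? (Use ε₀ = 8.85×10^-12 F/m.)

C = ε₀A/d = (8.85×10^-12)(3.84×10^-3)/(3.80×10^-3) = 8.943×10^-12 F and τ = RC = 7.137×10^-5 s. I_d in the gap equals the RC charging current.
I_d(t) = (V₀/R) e^(−t/τ) = 3.283×10^-5 · e^(−1.625) = 6.46×10^-6 A.

6.46×10^-6 A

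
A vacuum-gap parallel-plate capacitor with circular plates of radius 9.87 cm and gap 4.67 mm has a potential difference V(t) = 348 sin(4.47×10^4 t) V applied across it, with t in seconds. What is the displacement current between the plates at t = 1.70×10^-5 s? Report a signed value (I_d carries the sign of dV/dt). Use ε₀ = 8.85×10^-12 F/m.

6.54×10^-4 A

dE/dt = (V₀ω/d)·cos(ωt) with ωt = 0.7599 rad: (348)(4.47×10^4)(0.7249)/(4.67×10^-3) = 2.415×10^9 V/(m·s).
I_d = ε₀ A dE/dt = (8.85×10^-12)(0.03060)(2.415×10^9) = 6.54×10^-4 A.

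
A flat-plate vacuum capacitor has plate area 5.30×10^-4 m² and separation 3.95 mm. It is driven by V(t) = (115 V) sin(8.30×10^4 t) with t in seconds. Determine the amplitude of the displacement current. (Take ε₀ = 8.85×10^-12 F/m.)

The displacement current equals the conduction current C dV/dt, which peaks at C V₀ ω.
With C = ε₀A/d = (8.85×10^-12)(5.30×10^-4)/(3.95×10^-3) = 1.187×10^-12 F and ω = 8.30×10^4 rad/s, I_d,max = (1.187×10^-12)(115)(8.30×10^4) = 1.13×10^-5 A.

1.13×10^-5 A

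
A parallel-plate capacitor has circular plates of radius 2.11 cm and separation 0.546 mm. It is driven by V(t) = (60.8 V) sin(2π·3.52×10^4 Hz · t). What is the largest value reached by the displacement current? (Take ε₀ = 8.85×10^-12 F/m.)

3.05×10^-4 A

(dE/dt)_max = V₀ω/d = 2.463×10^10 V/(m·s); ω = 2πf = 2.212×10^5 rad/s.
I_d,max = ε₀ A (dE/dt)_max = (8.85×10^-12)(1.399×10^-3)(2.463×10^10) = 3.05×10^-4 A.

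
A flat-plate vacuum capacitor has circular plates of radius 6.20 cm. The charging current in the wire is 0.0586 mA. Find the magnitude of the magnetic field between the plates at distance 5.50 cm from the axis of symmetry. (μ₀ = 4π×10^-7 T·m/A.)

By continuity the displacement current in the gap matches the conduction current: I_d = 5.86×10^-5 A.
∮B·dl = μ₀ I_d,enc with I_d,enc = I_d r²/R² = 4.611×10^-5 A; so B = μ₀ I_d,enc/(2πr) = 1.68×10^-10 T.

1.68×10^-10 T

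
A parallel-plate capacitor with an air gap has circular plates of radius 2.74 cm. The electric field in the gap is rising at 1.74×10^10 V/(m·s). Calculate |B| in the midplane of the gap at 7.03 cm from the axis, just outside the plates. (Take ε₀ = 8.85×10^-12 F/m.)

1.03×10^-9 T

I_d = ε₀ dΦ_E/dt = ε₀ πR² (dE/dt) = (8.85×10^-12)(2.359×10^-3)(1.74×10^10) = 3.633×10^-4 A through the full plate area.
For r ≥ R the full I_d is enclosed: B = μ₀ I_d/(2πr) = (4π×10^-7)(3.633×10^-4)/(2π·0.0703) = 1.03×10^-9 T.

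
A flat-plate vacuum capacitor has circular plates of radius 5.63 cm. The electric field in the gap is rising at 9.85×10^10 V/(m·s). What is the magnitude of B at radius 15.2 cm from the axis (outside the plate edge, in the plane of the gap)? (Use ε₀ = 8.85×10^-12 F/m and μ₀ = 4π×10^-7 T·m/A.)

1.14×10^-8 T

Through the whole plate area (πR² = 9.958×10^-3 m²), I_d = ε₀ πR² dE/dt = 8.681×10^-3 A.
With r > R the enclosed displacement current is the full I_d; B = μ₀ I_d / (2πr) = 1.14×10^-8 T.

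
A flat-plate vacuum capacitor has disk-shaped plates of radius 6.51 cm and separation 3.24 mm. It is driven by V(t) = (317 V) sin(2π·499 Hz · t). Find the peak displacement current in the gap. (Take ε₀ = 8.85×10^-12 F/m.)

C = ε₀A/d = (8.85×10^-12)(0.01331)/(3.24×10^-3) = 3.636×10^-11 F; ω = 2πf = 3135 rad/s.
I_d = C dV/dt, so |I_d|_max = C V₀ ω = (3.636×10^-11)(317)(3135) = 3.61×10^-5 A.

3.61×10^-5 A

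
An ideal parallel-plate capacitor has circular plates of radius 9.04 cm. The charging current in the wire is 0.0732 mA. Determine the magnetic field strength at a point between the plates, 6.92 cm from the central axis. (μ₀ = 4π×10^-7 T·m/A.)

1.24×10^-10 T

Between the plates the displacement current equals the wire current: I_d = 0.0732 mA = 7.32×10^-5 A.
For r < R the Ampère–Maxwell law gives B(2πr) = μ₀ I_d (r²/R²), so B = μ₀ I_d r/(2πR²) = (4π×10^-7)(7.32×10^-5)(0.0692)/(2π·0.0904²) = 1.24×10^-10 T.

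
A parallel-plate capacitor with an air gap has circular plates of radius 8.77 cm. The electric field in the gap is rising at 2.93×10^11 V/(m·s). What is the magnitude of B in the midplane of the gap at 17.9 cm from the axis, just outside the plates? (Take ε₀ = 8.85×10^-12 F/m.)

Total displacement current: I_d = ε₀(πR²)(dE/dt) = (8.85×10^-12)(0.02416)(2.93×10^11) = 0.06265 A.
With r > R the enclosed displacement current is the full I_d; B = μ₀ I_d / (2πr) = 7.00×10^-8 T.

7.00×10^-8 T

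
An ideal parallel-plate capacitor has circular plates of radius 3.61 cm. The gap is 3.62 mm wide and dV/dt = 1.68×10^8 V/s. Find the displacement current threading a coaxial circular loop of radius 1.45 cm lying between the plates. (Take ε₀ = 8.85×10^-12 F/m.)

With E = V/d, dE/dt = 4.641×10^10 V/(m·s) and πR² = 4.094×10^-3 m², giving I_d = ε₀ πR² dE/dt = 1.682×10^-3 A.
The field is uniform, so I_d,enc = I_d (r/R)² = (1.682×10^-3)(1.45/3.61)² = 2.71×10^-4 A.

2.71×10^-4 A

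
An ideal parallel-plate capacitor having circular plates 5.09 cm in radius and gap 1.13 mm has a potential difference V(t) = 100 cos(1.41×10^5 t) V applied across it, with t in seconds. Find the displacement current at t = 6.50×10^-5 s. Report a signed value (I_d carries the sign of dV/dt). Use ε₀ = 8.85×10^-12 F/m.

C = ε₀A/d = (8.85×10^-12)(8.139×10^-3)/(1.13×10^-3) = 6.374×10^-11 F. dV/dt = V₀ω·−sin(ωt); at ωt = 9.165 rad this factor is -0.2569.
I_d = C dV/dt = (6.374×10^-11)(100)(1.41×10^5)(-0.2569) = -2.31×10^-4 A.

-2.31×10^-4 A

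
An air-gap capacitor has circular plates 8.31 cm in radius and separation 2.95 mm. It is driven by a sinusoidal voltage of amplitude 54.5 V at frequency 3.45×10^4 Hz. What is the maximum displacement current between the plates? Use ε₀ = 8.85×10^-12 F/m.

The displacement current equals the conduction current C dV/dt, which peaks at C V₀ ω.
With C = ε₀A/d = (8.85×10^-12)(0.02169)/(2.95×10^-3) = 6.507×10^-11 F and ω = 2πf = 2.168×10^5 rad/s, I_d,max = (6.507×10^-11)(54.5)(2.168×10^5) = 7.69×10^-4 A.

7.69×10^-4 A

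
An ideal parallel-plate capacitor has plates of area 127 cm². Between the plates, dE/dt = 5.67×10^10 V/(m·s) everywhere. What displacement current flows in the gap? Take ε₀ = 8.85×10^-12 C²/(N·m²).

I_d = ε₀ A (dE/dt) = (8.85×10^-12)(0.0127 m²)(5.67×10^10) = 6.37×10^-3 A.

6.37×10^-3 A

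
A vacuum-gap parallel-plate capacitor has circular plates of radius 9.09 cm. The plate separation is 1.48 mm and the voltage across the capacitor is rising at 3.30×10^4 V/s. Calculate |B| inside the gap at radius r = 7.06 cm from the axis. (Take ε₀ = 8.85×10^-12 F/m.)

dE/dt = (dV/dt)/d = 2.230×10^7 V/(m·s); I_d = ε₀(πR²)(dE/dt) = (8.85×10^-12)(0.02596)(2.230×10^7) = 5.123×10^-6 A.
∮B·dl = μ₀ I_d,enc with I_d,enc = I_d r²/R² = 3.090×10^-6 A; so B = μ₀ I_d,enc/(2πr) = 8.75×10^-12 T.

8.75×10^-12 T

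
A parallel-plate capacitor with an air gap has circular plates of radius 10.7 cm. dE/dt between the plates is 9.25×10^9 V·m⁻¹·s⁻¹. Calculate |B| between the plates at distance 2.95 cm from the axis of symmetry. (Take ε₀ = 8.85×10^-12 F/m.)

I_d = ε₀ dΦ_E/dt = ε₀ πR² (dE/dt) = (8.85×10^-12)(0.03597)(9.25×10^9) = 2.945×10^-3 A through the full plate area.
For r < R the Ampère–Maxwell law gives B(2πr) = μ₀ I_d (r²/R²), so B = μ₀ I_d r/(2πR²) = (4π×10^-7)(2.945×10^-3)(0.0295)/(2π·0.107²) = 1.52×10^-9 T.

1.52×10^-9 T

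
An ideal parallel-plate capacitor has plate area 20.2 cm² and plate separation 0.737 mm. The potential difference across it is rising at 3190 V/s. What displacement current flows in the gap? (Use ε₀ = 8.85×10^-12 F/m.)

7.74×10^-8 A

C = ε₀A/d = (8.85×10^-12)(2.02×10^-3)/(7.37×10^-4) = 2.426×10^-11 F.
I_d = C dV/dt = (2.426×10^-11)(3190) = 7.74×10^-8 A.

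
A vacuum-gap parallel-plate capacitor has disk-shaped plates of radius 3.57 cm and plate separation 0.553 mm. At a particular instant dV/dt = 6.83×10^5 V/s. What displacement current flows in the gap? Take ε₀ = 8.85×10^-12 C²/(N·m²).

The displacement current equals the charging current C dV/dt. With C = ε₀A/d = (8.85×10^-12)(4.004×10^-3)/(5.53×10^-4) = 6.408×10^-11 F, I_d = (6.408×10^-11)(6.83×10^5) = 4.38×10^-5 A.

4.38×10^-5 A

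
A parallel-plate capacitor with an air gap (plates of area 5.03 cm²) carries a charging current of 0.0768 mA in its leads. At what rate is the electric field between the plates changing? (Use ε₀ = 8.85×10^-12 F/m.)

1.73×10^10 V/(m·s)

Charge continuity gives I_d = I = 7.68×10^-5 A between the plates.
Since I_d = ε₀ A dE/dt, dE/dt = I_d/(ε₀A) = (7.68×10^-5)/((8.85×10^-12)(5.03×10^-4)) = 1.73×10^10 V/(m·s).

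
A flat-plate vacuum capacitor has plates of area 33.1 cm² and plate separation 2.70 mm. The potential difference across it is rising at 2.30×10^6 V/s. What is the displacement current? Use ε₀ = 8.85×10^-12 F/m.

C = ε₀A/d = (8.85×10^-12)(3.31×10^-3)/(2.70×10^-3) = 1.085×10^-11 F.
I_d = C dV/dt = (1.085×10^-11)(2.30×10^6) = 2.50×10^-5 A.

2.50×10^-5 A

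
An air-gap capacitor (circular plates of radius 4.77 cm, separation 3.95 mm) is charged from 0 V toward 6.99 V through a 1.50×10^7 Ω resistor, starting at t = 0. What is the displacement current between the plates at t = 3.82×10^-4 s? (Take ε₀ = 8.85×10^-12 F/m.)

9.50×10^-8 A

C = ε₀A/d = (8.85×10^-12)(7.148×10^-3)/(3.95×10^-3) = 1.602×10^-11 F and τ = RC = 2.403×10^-4 s. I_d in the gap equals the RC charging current.
I_d(t) = (V₀/R) e^(−t/τ) = 4.660×10^-7 · e^(−1.590) = 9.50×10^-8 A.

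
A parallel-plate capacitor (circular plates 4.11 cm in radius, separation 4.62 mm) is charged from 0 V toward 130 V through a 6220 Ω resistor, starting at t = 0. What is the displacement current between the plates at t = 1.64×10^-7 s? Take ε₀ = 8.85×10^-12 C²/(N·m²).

C = ε₀A/d = (8.85×10^-12)(5.307×10^-3)/(4.62×10^-3) = 1.017×10^-11 F and τ = RC = 6.326×10^-8 s. I_d in the gap equals the RC charging current.
I_d(t) = (V₀/R) e^(−t/τ) = 0.02090 · e^(−2.592) = 1.56×10^-3 A.

1.56×10^-3 A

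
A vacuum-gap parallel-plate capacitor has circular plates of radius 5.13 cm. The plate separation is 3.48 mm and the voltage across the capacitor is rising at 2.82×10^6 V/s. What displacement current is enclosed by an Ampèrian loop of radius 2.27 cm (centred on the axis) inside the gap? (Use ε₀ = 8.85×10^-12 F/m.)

With E = V/d, dE/dt = 8.103×10^8 V/(m·s) and πR² = 8.268×10^-3 m², giving I_d = ε₀ πR² dE/dt = 5.929×10^-5 A.
The field is uniform, so I_d,enc = I_d (r/R)² = (5.929×10^-5)(2.27/5.13)² = 1.16×10^-5 A.

1.16×10^-5 A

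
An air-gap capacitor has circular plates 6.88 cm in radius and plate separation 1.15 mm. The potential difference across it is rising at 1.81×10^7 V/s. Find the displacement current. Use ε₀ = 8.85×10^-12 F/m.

E = V/d so dE/dt = (dV/dt)/d = 1.574×10^10 V/(m·s), and I_d = ε₀ A dE/dt = (8.85×10^-12)(0.01487)(1.574×10^10) = 2.07×10^-3 A.

2.07×10^-3 A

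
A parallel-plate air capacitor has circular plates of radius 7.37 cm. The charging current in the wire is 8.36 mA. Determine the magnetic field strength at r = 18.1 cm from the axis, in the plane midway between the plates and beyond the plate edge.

No conduction current crosses the gap, so I_d there equals the 8.36×10^-3 A in the leads.
With r > R the enclosed displacement current is the full I_d; B = μ₀ I_d / (2πr) = 9.24×10^-9 T.

9.24×10^-9 T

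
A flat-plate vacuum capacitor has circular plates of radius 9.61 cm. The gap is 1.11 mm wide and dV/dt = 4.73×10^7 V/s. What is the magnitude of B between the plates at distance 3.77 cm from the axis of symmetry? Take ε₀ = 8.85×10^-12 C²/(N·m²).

I_d = C dV/dt with C = ε₀πR²/d = 2.313×10^-10 F, so I_d = (2.313×10^-10)(4.73×10^7) = 0.01094 A.
∮B·dl = μ₀ I_d,enc with I_d,enc = I_d r²/R² = 1.684×10^-3 A; so B = μ₀ I_d,enc/(2πr) = 8.93×10^-9 T.

8.93×10^-9 T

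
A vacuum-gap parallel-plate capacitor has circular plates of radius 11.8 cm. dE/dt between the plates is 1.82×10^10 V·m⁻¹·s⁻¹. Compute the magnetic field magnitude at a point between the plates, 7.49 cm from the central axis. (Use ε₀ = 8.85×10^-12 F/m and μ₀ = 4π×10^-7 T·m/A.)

7.58×10^-9 T

I_d = ε₀ dΦ_E/dt = ε₀ πR² (dE/dt) = (8.85×10^-12)(0.04374)(1.82×10^10) = 7.045×10^-3 A through the full plate area.
For r < R the Ampère–Maxwell law gives B(2πr) = μ₀ I_d (r²/R²), so B = μ₀ I_d r/(2πR²) = (4π×10^-7)(7.045×10^-3)(0.0749)/(2π·0.118²) = 7.58×10^-9 T.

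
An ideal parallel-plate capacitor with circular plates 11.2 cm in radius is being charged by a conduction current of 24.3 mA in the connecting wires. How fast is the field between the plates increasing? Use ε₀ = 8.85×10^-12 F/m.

6.97×10^10 V/(m·s)

Charge continuity gives I_d = I = 0.0243 A between the plates.
Inverting I_d = ε₀ A dE/dt gives dE/dt = 0.0243 / (8.85×10^-12 · 0.03941) = 6.97×10^10 V/(m·s).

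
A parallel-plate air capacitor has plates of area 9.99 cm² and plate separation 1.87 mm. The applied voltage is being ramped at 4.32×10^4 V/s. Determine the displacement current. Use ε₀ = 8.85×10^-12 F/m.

The displacement current equals the charging current C dV/dt. With C = ε₀A/d = (8.85×10^-12)(9.99×10^-4)/(1.87×10^-3) = 4.728×10^-12 F, I_d = (4.728×10^-12)(4.32×10^4) = 2.04×10^-7 A.

2.04×10^-7 A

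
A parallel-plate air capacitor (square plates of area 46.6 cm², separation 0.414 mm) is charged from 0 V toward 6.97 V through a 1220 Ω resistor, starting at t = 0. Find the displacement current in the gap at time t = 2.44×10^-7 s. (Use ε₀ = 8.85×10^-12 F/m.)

With C = ε₀A/d = (8.85×10^-12)(4.66×10^-3)/(4.14×10^-4) = 9.962×10^-11 F, the time constant is τ = RC = 1.215×10^-7 s, so t/τ = 2.008 and e^(−t/τ) = 0.1343.
I_d = I_cond = (V₀/R) e^(−t/τ) = (5.713×10^-3)(0.1343) = 7.67×10^-4 A.

7.67×10^-4 A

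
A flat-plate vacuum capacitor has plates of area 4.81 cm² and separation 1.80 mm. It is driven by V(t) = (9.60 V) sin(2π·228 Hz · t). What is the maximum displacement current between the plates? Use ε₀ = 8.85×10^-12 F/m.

3.25×10^-8 A

C = ε₀A/d = (8.85×10^-12)(4.81×10^-4)/(1.80×10^-3) = 2.365×10^-12 F; ω = 2πf = 1433 rad/s.
I_d = C dV/dt, so |I_d|_max = C V₀ ω = (2.365×10^-12)(9.60)(1433) = 3.25×10^-8 A.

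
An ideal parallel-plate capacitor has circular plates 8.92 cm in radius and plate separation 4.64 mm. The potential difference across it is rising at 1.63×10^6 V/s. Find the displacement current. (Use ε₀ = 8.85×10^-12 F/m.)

C = ε₀A/d = (8.85×10^-12)(0.02500)/(4.64×10^-3) = 4.768×10^-11 F.
I_d = C dV/dt = (4.768×10^-11)(1.63×10^6) = 7.77×10^-5 A.

7.77×10^-5 A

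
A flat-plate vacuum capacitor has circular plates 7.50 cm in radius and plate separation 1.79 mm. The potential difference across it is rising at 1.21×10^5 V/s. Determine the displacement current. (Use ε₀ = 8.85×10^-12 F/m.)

1.06×10^-5 A

C = ε₀A/d = (8.85×10^-12)(0.01767)/(1.79×10^-3) = 8.736×10^-11 F.
I_d = C dV/dt = (8.736×10^-11)(1.21×10^5) = 1.06×10^-5 A.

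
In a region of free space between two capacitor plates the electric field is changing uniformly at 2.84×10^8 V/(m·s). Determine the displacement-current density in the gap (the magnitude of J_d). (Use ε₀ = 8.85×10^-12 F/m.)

2.51×10^-3 A/m²

J_d = ε₀ ∂E/∂t, so J_d = 2.51×10^-3 A/m².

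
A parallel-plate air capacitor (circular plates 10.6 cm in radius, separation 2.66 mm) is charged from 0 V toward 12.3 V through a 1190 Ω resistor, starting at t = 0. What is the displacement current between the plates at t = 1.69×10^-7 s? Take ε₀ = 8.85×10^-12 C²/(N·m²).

C = ε₀A/d = (8.85×10^-12)(0.03530)/(2.66×10^-3) = 1.174×10^-10 F, so τ = RC = 1.397×10^-7 s.
The conduction current is I(t) = (V₀/R) e^(−t/τ), and the displacement current between the plates equals it.
t/τ = 1.210; I_d = (12.3/1190) · e^(−1.210) = (0.01034)(0.2982) = 3.08×10^-3 A.

3.08×10^-3 A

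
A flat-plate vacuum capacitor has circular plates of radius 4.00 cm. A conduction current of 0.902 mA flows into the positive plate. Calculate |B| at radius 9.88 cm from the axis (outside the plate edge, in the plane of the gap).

Between the plates the displacement current equals the wire current: I_d = 0.902 mA = 9.02×10^-4 A.
Outside the plates the loop encloses all of I_d, so B·2πr = μ₀ I_d and B = 1.83×10^-9 T.

1.83×10^-9 T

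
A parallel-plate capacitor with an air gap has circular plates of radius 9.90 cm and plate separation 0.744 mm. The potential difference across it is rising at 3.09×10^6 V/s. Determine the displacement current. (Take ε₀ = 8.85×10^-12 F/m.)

1.13×10^-3 A

The field between the plates is E = V/d, so dE/dt = (3.09×10^6)/(7.44×10^-4 m) = 4.153×10^9 V/(m·s).
I_d = ε₀ A (dE/dt) = (8.85×10^-12)(0.03079)(4.153×10^9) = 1.13×10^-3 A.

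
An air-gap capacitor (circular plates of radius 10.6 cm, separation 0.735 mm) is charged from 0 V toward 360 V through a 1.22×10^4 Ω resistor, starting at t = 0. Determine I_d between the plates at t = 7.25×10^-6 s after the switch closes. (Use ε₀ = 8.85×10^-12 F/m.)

7.29×10^-3 A

C = ε₀A/d = (8.85×10^-12)(0.03530)/(7.35×10^-4) = 4.250×10^-10 F and τ = RC = 5.185×10^-6 s. I_d in the gap equals the RC charging current.
I_d(t) = (V₀/R) e^(−t/τ) = 0.02951 · e^(−1.398) = 7.29×10^-3 A.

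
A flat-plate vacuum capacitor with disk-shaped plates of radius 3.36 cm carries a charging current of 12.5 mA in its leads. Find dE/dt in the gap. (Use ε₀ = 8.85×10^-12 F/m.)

By continuity, I_d in the gap equals the 12.5 mA flowing in the wire.
Then dE/dt = I_d/(ε₀A) = 3.98×10^11 V/(m·s).

3.98×10^11 V/(m·s)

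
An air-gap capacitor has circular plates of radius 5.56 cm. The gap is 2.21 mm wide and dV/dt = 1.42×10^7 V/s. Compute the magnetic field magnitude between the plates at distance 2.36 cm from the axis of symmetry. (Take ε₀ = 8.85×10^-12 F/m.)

8.43×10^-10 T

dE/dt = (dV/dt)/d = 6.425×10^9 V/(m·s); I_d = ε₀(πR²)(dE/dt) = (8.85×10^-12)(9.712×10^-3)(6.425×10^9) = 5.522×10^-4 A.
An Ampèrian loop of radius r encloses a fraction (r/R)² of I_d. Then B·2πr = μ₀ I_d (r/R)², giving B = μ₀ I_d r/(2πR²) = 8.43×10^-10 T.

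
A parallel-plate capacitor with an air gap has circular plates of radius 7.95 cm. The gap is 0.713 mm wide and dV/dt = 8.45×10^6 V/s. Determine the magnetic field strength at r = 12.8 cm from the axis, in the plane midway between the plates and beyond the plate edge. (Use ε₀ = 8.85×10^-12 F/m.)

3.25×10^-9 T

With E = V/d, dE/dt = 1.185×10^10 V/(m·s) and πR² = 0.01986 m², giving I_d = ε₀ πR² dE/dt = 2.083×10^-3 A.
With r > R the enclosed displacement current is the full I_d; B = μ₀ I_d / (2πr) = 3.25×10^-9 T.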